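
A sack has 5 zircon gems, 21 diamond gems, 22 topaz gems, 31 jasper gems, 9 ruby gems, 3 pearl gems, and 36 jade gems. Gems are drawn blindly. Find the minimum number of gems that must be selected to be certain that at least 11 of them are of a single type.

58

An adversary could hand out at most 10 gems per type (zircon, ruby, pearl run out sooner): 5 + 10 + 10 + 10 + 9 + 3 + 10 = 57 gems and still no type has 11.
One more gem lands in a type already at 10, so 58 draws are enough and 57 are not.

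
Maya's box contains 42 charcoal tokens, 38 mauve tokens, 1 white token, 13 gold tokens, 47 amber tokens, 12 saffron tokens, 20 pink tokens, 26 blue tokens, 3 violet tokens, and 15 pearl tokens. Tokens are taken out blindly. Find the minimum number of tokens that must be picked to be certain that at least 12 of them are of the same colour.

93

Pigeonhole: the 10 colours are the holes; the tokens drawn are the pigeons.
To avoid 12 of any one colour, the worst case takes at most 11 of each colour, or every token of a colour that has fewer than 11.
That gives 11 + 11 + 1 + 11 + 11 + 11 + 11 + 11 + 3 + 11 = 92 tokens with no colour reaching 12.
The next token forces some colour to 12, so 92 + 1 = 93.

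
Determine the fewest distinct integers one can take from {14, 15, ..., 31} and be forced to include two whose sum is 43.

Group the elements by complementary pair {x, 43−x}: {14,29}, {15,28}, {16,27}, …, giving 8 two-element pairs and 2 integers whose partner 43−x falls outside [14,31].
Pigeonhole: treating each of those 10 groups as a pigeonhole, one can pick one integer per group — 10 integers — with no two summing to 43.
The 11th integer lands in an occupied pair, forcing a sum of 43.

11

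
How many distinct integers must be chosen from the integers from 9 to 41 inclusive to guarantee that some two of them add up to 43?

21

Group the elements by complementary pair {x, 43−x}: {9,34}, {10,33}, {11,32}, …, giving 13 two-element pairs and 7 integers whose partner 43−x falls outside [9,41].
Treating each of those 20 groups as a pigeonhole, one can pick one integer per group — 20 integers — with no two summing to 43.
The 21st integer lands in an occupied pair, forcing a sum of 43.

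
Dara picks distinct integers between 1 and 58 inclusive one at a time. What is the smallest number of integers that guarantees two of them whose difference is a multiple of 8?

9

Integers whose pairwise differences are multiples of 8 are exactly those sharing a remainder mod 8. Pigeonhole: the 8 residue classes mod 8 are the pigeonholes.
With 8 integers one could put 1 in each residue class and have no class reach 2.
The 9th integer pushes some class to 2, so 8·1 + 1 = 9.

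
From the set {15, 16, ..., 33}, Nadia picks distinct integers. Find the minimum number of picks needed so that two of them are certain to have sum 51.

12

Group the elements by complementary pair {x, 51−x}: {18,33}, {19,32}, {20,31}, …, giving 8 two-element pairs and 3 integers whose partner 51−x falls outside [15,33].
Pigeonhole: treating each of those 11 groups as a pigeonhole, one can pick one integer per group — 11 integers — with no two summing to 51.
The 12th integer lands in an occupied pair, forcing a sum of 51.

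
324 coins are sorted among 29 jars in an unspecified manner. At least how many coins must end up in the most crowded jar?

12

By pigeonhole, the 29 jars are the holes and the 324 coins are the pigeons.
If every jar held at most 11 coins, the total would be at most 29 × 11 = 319, which is less than 324.
So some jar holds at least ⌈324/29⌉ = 12 coins.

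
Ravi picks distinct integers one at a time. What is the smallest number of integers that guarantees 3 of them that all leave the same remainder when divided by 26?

By the pigeonhole principle, the 26 residue classes mod 26 are the pigeonholes.
With 52 integers one could put 2 in each residue class and have no class reach 3.
The 53rd integer pushes some class to 3, so 26·2 + 1 = 53.

53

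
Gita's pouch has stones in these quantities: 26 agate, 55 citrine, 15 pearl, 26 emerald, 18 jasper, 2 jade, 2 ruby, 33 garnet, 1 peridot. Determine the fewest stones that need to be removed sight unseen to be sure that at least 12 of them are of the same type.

By the pigeonhole principle, put each drawn stone into a box by type. The largest draw with every box below 12 takes min(count, 11) from each type; types with fewer than 11 contribute all they have.
Σ min(cᵢ, 11) = 11 + 11 + 11 + 11 + 11 + 2 + 2 + 11 + 1 = 71.
Draw number 71 + 1 = 72 must push one box to 12.

72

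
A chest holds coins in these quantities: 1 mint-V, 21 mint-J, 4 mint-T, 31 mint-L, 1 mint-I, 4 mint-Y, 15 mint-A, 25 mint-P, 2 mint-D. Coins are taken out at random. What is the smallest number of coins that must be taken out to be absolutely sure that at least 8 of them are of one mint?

Put each drawn coin into a box by mint. The largest draw with every box below 8 takes min(count, 7) from each mint; mints with fewer than 7 contribute all they have.
Σ min(cᵢ, 7) = 1 + 7 + 4 + 7 + 1 + 4 + 7 + 7 + 2 = 40.
Draw number 40 + 1 = 41 must push one box to 8.

41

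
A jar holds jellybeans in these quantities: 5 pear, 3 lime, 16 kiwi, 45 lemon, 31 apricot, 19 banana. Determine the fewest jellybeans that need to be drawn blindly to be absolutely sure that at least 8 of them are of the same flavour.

The 6 flavours are the holes; the jellybeans drawn are the pigeons.
To avoid 8 of any one flavour, the worst case takes at most 7 of each flavour, or every jellybean of a flavour that has fewer than 7.
That gives 5 + 3 + 7 + 7 + 7 + 7 = 36 jellybeans with no flavour reaching 8.
The next jellybean forces some flavour to 8, so 36 + 1 = 37.

37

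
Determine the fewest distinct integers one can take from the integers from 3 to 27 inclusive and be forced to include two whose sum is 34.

16

A set avoiding the sum 34 can contain at most one of each pair {x, 34−x}, plus the 5 elements whose complement lies outside the range or equal to its own complement.
The integers 3, …, 17 (15 of them) are such a set: any two sum to at least 3+4 = 7 and at most 16+17 = 33 < 34.
By the pigeonhole principle, any 16th integer completes one of the 10 pairs, so 16 choices force a sum of 34.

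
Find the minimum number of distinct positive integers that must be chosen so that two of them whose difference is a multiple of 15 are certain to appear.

16

Integers whose pairwise differences are multiples of 15 are exactly those sharing a remainder mod 15. Pigeonhole: the 15 residue classes mod 15 are the pigeonholes.
With 15 integers one could put 1 in each residue class and have no class reach 2.
The 16th integer pushes some class to 2, so 15·1 + 1 = 16.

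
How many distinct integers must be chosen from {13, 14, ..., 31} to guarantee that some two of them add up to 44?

A set avoiding the sum 44 can contain at most one of each pair {x, 44−x}, plus the 1 element equal to its own complement.
The integers 22, …, 31 (10 of them) are such a set: any two sum to at least 22+23 = 45 > 44.
Any 11th integer completes one of the 9 pairs, so 11 choices force a sum of 44.

11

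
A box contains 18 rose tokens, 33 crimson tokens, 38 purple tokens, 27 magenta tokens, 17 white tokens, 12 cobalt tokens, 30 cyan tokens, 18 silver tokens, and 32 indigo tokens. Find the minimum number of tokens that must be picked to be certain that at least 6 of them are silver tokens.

In the worst case for collecting silver tokens, every non-silver token comes out first.
There are 18 + 33 + 38 + 27 + 17 + 12 + 30 + 32 = 207 non-silver tokens altogether.
After those, each further token must be silver, so 207 + 6 = 213 draws guarantee 6 silver tokens.

213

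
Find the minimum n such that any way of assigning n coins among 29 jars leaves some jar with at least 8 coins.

204

With 203 coins one could put exactly 7 in each of the 29 jars, and no jar would reach 8.
By the pigeonhole principle, one more coin must land in a jar that already has 7, giving it 8.
So 29 × 7 + 1 = 204 coins are required.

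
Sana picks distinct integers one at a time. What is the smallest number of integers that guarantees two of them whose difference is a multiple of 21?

22

Integers whose pairwise differences are multiples of 21 are exactly those sharing a remainder mod 21. The 21 residue classes mod 21 are the pigeonholes.
With 21 integers one could put 1 in each residue class and have no class reach 2.
The 22nd integer pushes some class to 2, so 21·1 + 1 = 22.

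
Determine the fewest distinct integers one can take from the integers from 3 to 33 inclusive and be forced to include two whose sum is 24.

23

A set avoiding the sum 24 can contain at most one of each pair {x, 24−x}, plus the 13 elements whose complement lies outside the range or equal to its own complement.
The integers 12, …, 33 (22 of them) are such a set: any two sum to at least 12+13 = 25 > 24.
Any 23rd integer completes one of the 9 pairs, so 23 choices force a sum of 24.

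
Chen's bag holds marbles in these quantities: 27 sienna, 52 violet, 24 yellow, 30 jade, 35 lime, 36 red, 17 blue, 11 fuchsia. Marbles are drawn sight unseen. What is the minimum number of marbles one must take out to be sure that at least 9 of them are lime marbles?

In the worst case for collecting lime marbles, every non-lime marble comes out first.
There are 27 + 52 + 24 + 30 + 36 + 17 + 11 = 197 non-lime marbles altogether.
After those, each further marble must be lime, so 197 + 9 = 206 draws guarantee 9 lime marbles.

206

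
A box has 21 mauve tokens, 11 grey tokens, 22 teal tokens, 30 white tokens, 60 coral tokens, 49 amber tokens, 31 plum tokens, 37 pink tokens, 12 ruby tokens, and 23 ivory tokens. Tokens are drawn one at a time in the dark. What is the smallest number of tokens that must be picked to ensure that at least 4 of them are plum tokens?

In the worst case for collecting plum tokens, every non-plum token comes out first.
There are 21 + 11 + 22 + 30 + 60 + 49 + 37 + 12 + 23 = 265 non-plum tokens altogether.
After those, each further token must be plum, so 265 + 4 = 269 draws guarantee 4 plum tokens.

269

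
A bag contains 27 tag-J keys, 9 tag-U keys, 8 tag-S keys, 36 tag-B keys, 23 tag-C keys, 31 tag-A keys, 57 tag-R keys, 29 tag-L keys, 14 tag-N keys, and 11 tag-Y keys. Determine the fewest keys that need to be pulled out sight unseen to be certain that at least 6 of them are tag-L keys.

In the worst case for collecting tag-L keys, every non-tag-L key comes out first.
There are 27 + 9 + 8 + 36 + 23 + 31 + 57 + 14 + 11 = 216 non-tag-L keys altogether.
After those, each further key must be tag-L, so 216 + 6 = 222 draws guarantee 6 tag-L keys.

222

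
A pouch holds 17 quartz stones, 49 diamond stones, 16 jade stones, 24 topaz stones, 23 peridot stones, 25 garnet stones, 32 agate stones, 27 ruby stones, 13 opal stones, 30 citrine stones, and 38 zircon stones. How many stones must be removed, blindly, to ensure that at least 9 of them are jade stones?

287

In the worst case for collecting jade stones, every non-jade stone comes out first.
There are 17 + 49 + 24 + 23 + 25 + 32 + 27 + 13 + 30 + 38 = 278 non-jade stones altogether.
After those, each further stone must be jade, so 278 + 9 = 287 draws guarantee 9 jade stones.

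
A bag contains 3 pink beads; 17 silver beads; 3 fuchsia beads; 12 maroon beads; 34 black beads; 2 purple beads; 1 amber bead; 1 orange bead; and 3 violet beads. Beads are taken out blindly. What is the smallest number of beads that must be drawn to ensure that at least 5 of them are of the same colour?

26

By pigeonhole, the 9 colours are the holes; the beads drawn are the pigeons.
To avoid 5 of any one colour, the worst case takes at most 4 of each colour, or every bead of a colour that has fewer than 4.
That gives 3 + 4 + 3 + 4 + 4 + 2 + 1 + 1 + 3 = 25 beads with no colour reaching 5.
The next bead forces some colour to 5, so 25 + 1 = 26.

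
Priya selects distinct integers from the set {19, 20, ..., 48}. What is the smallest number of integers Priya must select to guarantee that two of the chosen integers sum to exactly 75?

20

Group the elements by complementary pair {x, 75−x}: {27,48}, {28,47}, {29,46}, …, giving 11 two-element pairs and 8 integers whose partner 75−x falls outside [19,48].
Treating each of those 19 groups as a pigeonhole, one can pick one integer per group — 19 integers — with no two summing to 75.
The 20th integer lands in an occupied pair, forcing a sum of 75.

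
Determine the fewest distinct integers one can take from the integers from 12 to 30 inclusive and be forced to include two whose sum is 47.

13

Group the elements by complementary pair {x, 47−x}: {17,30}, {18,29}, {19,28}, …, giving 7 two-element pairs and 5 integers whose partner 47−x falls outside [12,30].
Treating each of those 12 groups as a pigeonhole, one can pick one integer per group — 12 integers — with no two summing to 47.
The 13th integer lands in an occupied pair, forcing a sum of 47.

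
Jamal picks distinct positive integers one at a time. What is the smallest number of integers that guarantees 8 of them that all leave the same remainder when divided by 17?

120

The 17 residue classes mod 17 are the pigeonholes.
With 119 integers one could put 7 in each residue class and have no class reach 8.
The 120th integer pushes some class to 8, so 17·7 + 1 = 120.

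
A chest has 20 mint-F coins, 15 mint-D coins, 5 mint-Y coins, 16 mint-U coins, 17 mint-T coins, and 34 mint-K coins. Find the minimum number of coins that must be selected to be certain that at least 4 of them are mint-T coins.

In the worst case for collecting mint-T coins, every non-mint-T coin comes out first.
There are 20 + 15 + 5 + 16 + 34 = 90 non-mint-T coins altogether.
After those, each further coin must be mint-T, so 90 + 4 = 94 draws guarantee 4 mint-T coins.

94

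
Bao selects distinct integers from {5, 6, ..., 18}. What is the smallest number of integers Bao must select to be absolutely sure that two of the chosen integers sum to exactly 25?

A set avoiding the sum 25 can contain at most one of each pair {x, 25−x}, plus the 2 elements whose complement lies outside the range.
The integers 5, …, 12 (8 of them) are such a set: any two sum to at least 5+6 = 11 and at most 11+12 = 23 < 25.
Pigeonhole: any 9th integer completes one of the 6 pairs, so 9 choices force a sum of 25.

9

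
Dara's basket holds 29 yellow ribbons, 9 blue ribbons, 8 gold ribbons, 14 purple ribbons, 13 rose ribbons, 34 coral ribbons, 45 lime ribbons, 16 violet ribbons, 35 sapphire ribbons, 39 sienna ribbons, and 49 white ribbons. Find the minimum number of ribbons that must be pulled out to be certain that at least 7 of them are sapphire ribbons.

In the worst case for collecting sapphire ribbons, every non-sapphire ribbon comes out first.
There are 29 + 9 + 8 + 14 + 13 + 34 + 45 + 16 + 39 + 49 = 256 non-sapphire ribbons altogether.
After those, each further ribbon must be sapphire, so 256 + 7 = 263 draws guarantee 7 sapphire ribbons.

263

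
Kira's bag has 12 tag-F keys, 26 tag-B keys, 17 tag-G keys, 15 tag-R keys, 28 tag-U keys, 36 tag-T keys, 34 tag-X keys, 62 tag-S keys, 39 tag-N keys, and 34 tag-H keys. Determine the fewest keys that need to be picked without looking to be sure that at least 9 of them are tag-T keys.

In the worst case for collecting tag-T keys, every non-tag-T key comes out first.
There are 12 + 26 + 17 + 15 + 28 + 34 + 62 + 39 + 34 = 267 non-tag-T keys altogether.
After those, each further key must be tag-T, so 267 + 9 = 276 draws guarantee 9 tag-T keys.

276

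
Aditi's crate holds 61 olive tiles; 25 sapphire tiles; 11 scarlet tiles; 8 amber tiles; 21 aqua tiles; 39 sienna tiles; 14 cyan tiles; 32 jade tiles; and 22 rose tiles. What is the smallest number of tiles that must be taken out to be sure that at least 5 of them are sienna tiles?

In the worst case for collecting sienna tiles, every non-sienna tile comes out first.
There are 61 + 25 + 11 + 8 + 21 + 14 + 32 + 22 = 194 non-sienna tiles altogether.
After those, each further tile must be sienna, so 194 + 5 = 199 draws guarantee 5 sienna tiles.

199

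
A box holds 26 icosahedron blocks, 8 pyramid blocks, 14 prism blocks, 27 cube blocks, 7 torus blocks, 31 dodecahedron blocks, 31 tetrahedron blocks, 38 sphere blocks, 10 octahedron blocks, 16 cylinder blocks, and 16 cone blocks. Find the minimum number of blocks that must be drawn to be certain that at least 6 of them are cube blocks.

In the worst case for collecting cube blocks, every non-cube block comes out first.
There are 26 + 8 + 14 + 7 + 31 + 31 + 38 + 10 + 16 + 16 = 197 non-cube blocks altogether.
After those, each further block must be cube, so 197 + 6 = 203 draws guarantee 6 cube blocks.

203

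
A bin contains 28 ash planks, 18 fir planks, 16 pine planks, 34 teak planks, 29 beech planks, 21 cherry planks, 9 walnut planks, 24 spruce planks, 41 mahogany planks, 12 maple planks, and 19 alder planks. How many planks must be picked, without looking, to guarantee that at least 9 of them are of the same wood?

89

An adversary could hand out at most 8 planks per wood: 8 + 8 + 8 + 8 + 8 + 8 + 8 + 8 + 8 + 8 + 8 = 88 planks and still no wood has 9.
By pigeonhole, one more plank lands in a wood already at 8, so 89 draws are enough and 88 are not.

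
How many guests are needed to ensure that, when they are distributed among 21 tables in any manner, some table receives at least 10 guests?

190

With 189 guests one could put exactly 9 in each of the 21 tables, and no table would reach 10.
One more guest must land in a table that already has 9, giving it 10.
So 21 × 9 + 1 = 190 guests are required.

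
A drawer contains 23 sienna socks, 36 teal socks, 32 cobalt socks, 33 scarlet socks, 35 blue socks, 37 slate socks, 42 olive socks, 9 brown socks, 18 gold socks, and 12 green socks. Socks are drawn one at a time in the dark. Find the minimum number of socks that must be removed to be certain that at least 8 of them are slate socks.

In the worst case for collecting slate socks, every non-slate sock comes out first.
There are 23 + 36 + 32 + 33 + 35 + 42 + 9 + 18 + 12 = 240 non-slate socks altogether.
After those, each further sock must be slate, so 240 + 8 = 248 draws guarantee 8 slate socks.

248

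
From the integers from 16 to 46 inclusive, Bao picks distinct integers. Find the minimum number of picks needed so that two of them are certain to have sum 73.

22

Two chosen integers sum to 73 exactly when both halves of some pair {x, 73−x} with 27 ≤ x ≤ 73−x ≤ 46 are chosen — 10 such pairs.
The remaining 11 elements (those with no distinct partner in range) can never complete a 73-sum, so the worst case takes all of them and one from each pair: 11 + 10 = 21.
The 22nd integer has to be the second member of some pair, so 21 + 1 = 22.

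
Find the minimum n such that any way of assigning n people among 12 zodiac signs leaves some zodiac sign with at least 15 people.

With 168 people one could put exactly 14 in each of the 12 zodiac signs, and no zodiac sign would reach 15.
One more person must land in a zodiac sign that already has 14, giving it 15.
So 12 × 14 + 1 = 169 people are required.

169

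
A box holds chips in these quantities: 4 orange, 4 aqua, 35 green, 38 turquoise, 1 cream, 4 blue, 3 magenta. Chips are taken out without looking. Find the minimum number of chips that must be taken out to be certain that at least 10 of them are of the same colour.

35

Pigeonhole: put each drawn chip into a box by colour. The largest draw with every box below 10 takes min(count, 9) from each colour; colours with fewer than 9 contribute all they have.
Σ min(cᵢ, 9) = 4 + 4 + 9 + 9 + 1 + 4 + 3 = 34.
Draw number 34 + 1 = 35 must push one box to 10.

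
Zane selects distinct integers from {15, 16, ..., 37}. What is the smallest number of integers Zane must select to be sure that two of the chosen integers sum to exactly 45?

Group the elements by complementary pair {x, 45−x}: {15,30}, {16,29}, {17,28}, …, giving 8 two-element pairs and 7 integers whose partner 45−x falls outside [15,37].
Pigeonhole: treating each of those 15 groups as a pigeonhole, one can pick one integer per group — 15 integers — with no two summing to 45.
The 16th integer lands in an occupied pair, forcing a sum of 45.

16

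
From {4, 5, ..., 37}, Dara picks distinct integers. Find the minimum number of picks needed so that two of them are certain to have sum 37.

Two chosen integers sum to 37 exactly when both halves of some pair {x, 37−x} with 4 ≤ x ≤ 37−x ≤ 33 are chosen — 15 such pairs.
The remaining 4 elements (those with no distinct partner in range) can never complete a 37-sum, so the worst case takes all of them and one from each pair: 4 + 15 = 19.
The 20th integer has to be the second member of some pair, so 19 + 1 = 20.

20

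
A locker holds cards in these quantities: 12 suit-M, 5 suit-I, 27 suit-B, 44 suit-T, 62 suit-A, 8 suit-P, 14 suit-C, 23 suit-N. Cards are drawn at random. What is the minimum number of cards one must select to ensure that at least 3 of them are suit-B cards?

In the worst case for collecting suit-B cards, every non-suit-B card comes out first.
There are 12 + 5 + 44 + 62 + 8 + 14 + 23 = 168 non-suit-B cards altogether.
After those, each further card must be suit-B, so 168 + 3 = 171 draws guarantee 3 suit-B cards.

171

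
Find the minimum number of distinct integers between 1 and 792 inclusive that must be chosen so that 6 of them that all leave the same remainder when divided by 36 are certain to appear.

By the pigeonhole principle, the 36 residue classes mod 36 are the pigeonholes.
With 180 integers one could put 5 in each residue class and have no class reach 6.
The 181st integer pushes some class to 6, so 36·5 + 1 = 181.

181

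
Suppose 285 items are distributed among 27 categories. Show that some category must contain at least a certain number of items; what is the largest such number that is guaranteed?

By the pigeonhole principle, the 27 categories are the holes and the 285 items are the pigeons.
If every category held at most 10 items, the total would be at most 27 × 10 = 270, which is less than 285.
So some category holds at least ⌈285/27⌉ = 11 items.

11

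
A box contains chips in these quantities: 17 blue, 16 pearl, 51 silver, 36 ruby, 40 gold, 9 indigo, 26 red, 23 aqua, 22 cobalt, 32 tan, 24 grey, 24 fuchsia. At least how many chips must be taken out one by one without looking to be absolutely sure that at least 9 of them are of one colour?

Put each drawn chip into a box by colour. The largest draw with every box below 9 takes min(count, 8) from each colour.
Σ min(cᵢ, 8) = 8 + 8 + 8 + 8 + 8 + 8 + 8 + 8 + 8 + 8 + 8 + 8 = 96.
Draw number 96 + 1 = 97 must push one box to 9.

97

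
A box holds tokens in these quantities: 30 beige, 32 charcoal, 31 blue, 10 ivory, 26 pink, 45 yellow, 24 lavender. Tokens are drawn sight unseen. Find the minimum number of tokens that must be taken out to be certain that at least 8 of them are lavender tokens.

182

In the worst case for collecting lavender tokens, every non-lavender token comes out first.
There are 30 + 32 + 31 + 10 + 26 + 45 = 174 non-lavender tokens altogether.
After those, each further token must be lavender, so 174 + 8 = 182 draws guarantee 8 lavender tokens.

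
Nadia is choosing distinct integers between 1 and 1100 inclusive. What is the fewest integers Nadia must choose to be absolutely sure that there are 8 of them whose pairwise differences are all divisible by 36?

253

Integers whose pairwise differences are multiples of 36 are exactly those sharing a remainder mod 36. Pigeonhole: the 36 residue classes mod 36 are the pigeonholes.
With 252 integers one could put 7 in each residue class and have no class reach 8.
The 253rd integer pushes some class to 8, so 36·7 + 1 = 253.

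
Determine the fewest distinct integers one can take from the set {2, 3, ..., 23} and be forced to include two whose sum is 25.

Group the elements by complementary pair {x, 25−x}: {2,23}, {3,22}, {4,21}, …, giving 11 two-element pairs.
Pigeonhole: treating each of those 11 groups as a pigeonhole, one can pick one integer per group — 11 integers — with no two summing to 25.
The 12th integer lands in an occupied pair, forcing a sum of 25.

12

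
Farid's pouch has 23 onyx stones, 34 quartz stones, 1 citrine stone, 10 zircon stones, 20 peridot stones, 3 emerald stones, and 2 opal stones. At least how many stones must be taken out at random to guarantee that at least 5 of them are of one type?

An adversary could hand out at most 4 stones per type (citrine, emerald, opal run out sooner): 4 + 4 + 1 + 4 + 4 + 3 + 2 = 22 stones and still no type has 5.
By the pigeonhole principle, one more stone lands in a type already at 4, so 23 draws are enough and 22 are not.

23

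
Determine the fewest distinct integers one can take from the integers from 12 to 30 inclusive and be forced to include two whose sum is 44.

12

Group the elements by complementary pair {x, 44−x}: {14,30}, {15,29}, {16,28}, …, giving 8 two-element pairs, the single value 22 (it cannot pair with itself since the integers are distinct), and 2 integers whose partner 44−x falls outside [12,30].
By pigeonhole, treating each of those 11 groups as a pigeonhole, one can pick one integer per group — 11 integers — with no two summing to 44.
The 12th integer lands in an occupied pair, forcing a sum of 44.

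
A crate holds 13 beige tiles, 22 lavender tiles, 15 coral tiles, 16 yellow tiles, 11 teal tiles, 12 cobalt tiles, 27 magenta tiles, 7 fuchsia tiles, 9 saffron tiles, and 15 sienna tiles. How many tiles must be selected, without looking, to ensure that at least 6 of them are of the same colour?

51

An adversary could hand out at most 5 tiles per colour: 5 + 5 + 5 + 5 + 5 + 5 + 5 + 5 + 5 + 5 = 50 tiles and still no colour has 6.
By the pigeonhole principle, one more tile lands in a colour already at 5, so 51 draws are enough and 50 are not.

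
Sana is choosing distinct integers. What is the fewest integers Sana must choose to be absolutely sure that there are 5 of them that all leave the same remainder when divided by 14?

The 14 residue classes mod 14 are the pigeonholes.
With 56 integers one could put 4 in each residue class and have no class reach 5.
The 57th integer pushes some class to 5, so 14·4 + 1 = 57.

57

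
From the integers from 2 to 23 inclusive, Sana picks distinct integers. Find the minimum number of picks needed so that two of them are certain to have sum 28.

Group the elements by complementary pair {x, 28−x}: {5,23}, {6,22}, {7,21}, …, giving 9 two-element pairs, the single value 14 (it cannot pair with itself since the integers are distinct), and 3 integers whose partner 28−x falls outside [2,23].
By pigeonhole, treating each of those 13 groups as a pigeonhole, one can pick one integer per group — 13 integers — with no two summing to 28.
The 14th integer lands in an occupied pair, forcing a sum of 28.

14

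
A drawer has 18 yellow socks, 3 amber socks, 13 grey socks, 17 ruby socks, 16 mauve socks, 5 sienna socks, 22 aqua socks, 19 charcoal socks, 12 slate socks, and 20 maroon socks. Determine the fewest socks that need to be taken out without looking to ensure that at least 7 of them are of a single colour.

57

By pigeonhole, the 10 colours are the holes; the socks drawn are the pigeons.
To avoid 7 of any one colour, the worst case takes at most 6 of each colour, or every sock of a colour that has fewer than 6.
That gives 6 + 3 + 6 + 6 + 6 + 5 + 6 + 6 + 6 + 6 = 56 socks with no colour reaching 7.
The next sock forces some colour to 7, so 56 + 1 = 57.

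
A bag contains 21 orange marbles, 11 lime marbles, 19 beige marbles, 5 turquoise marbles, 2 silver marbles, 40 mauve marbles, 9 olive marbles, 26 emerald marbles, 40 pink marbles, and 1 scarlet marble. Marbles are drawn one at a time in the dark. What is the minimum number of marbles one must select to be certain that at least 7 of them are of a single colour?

51

An adversary could hand out at most 6 marbles per colour (turquoise, silver, scarlet run out sooner): 6 + 6 + 6 + 5 + 2 + 6 + 6 + 6 + 6 + 1 = 50 marbles and still no colour has 7.
One more marble lands in a colour already at 6, so 51 draws are enough and 50 are not.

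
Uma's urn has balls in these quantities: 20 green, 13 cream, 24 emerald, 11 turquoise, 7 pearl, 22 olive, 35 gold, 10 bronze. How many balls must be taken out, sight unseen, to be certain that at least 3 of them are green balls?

125

In the worst case for collecting green balls, every non-green ball comes out first.
There are 13 + 24 + 11 + 7 + 22 + 35 + 10 = 122 non-green balls altogether.
After those, each further ball must be green, so 122 + 3 = 125 draws guarantee 3 green balls.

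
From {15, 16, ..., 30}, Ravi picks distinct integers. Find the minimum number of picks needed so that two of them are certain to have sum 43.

A set avoiding the sum 43 can contain at most one of each pair {x, 43−x}, plus the 2 elements whose complement lies outside the range.
The integers 22, …, 30 (9 of them) are such a set: any two sum to at least 22+23 = 45 > 43.
Any 10th integer completes one of the 7 pairs, so 10 choices force a sum of 43.

10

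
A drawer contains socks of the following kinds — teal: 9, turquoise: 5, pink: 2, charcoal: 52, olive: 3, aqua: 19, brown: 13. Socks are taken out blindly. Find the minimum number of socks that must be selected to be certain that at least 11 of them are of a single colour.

50

The 7 colours are the holes; the socks drawn are the pigeons.
To avoid 11 of any one colour, the worst case takes at most 10 of each colour, or every sock of a colour that has fewer than 10.
That gives 9 + 5 + 2 + 10 + 3 + 10 + 10 = 49 socks with no colour reaching 11.
The next sock forces some colour to 11, so 49 + 1 = 50.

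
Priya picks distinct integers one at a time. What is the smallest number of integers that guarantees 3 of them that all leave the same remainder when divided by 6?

13

By the pigeonhole principle, the 6 residue classes mod 6 are the pigeonholes.
With 12 integers one could put 2 in each residue class and have no class reach 3.
The 13th integer pushes some class to 3, so 6·2 + 1 = 13.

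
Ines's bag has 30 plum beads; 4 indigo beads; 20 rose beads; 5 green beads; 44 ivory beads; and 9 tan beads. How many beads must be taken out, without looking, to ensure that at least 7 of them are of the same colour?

34

The 6 colours are the holes; the beads drawn are the pigeons.
To avoid 7 of any one colour, the worst case takes at most 6 of each colour, or every bead of a colour that has fewer than 6.
That gives 6 + 4 + 6 + 5 + 6 + 6 = 33 beads with no colour reaching 7.
The next bead forces some colour to 7, so 33 + 1 = 34.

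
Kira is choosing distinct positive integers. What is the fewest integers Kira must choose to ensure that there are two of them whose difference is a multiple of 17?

18

Integers whose pairwise differences are multiples of 17 are exactly those sharing a remainder mod 17. The 17 residue classes mod 17 are the pigeonholes.
With 17 integers one could put 1 in each residue class and have no class reach 2.
The 18th integer pushes some class to 2, so 17·1 + 1 = 18.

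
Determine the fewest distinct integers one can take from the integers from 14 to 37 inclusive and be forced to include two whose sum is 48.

A set avoiding the sum 48 can contain at most one of each pair {x, 48−x}, plus the 4 elements whose complement lies outside the range or equal to its own complement.
The integers 24, …, 37 (14 of them) are such a set: any two sum to at least 24+25 = 49 > 48.
By pigeonhole, any 15th integer completes one of the 10 pairs, so 15 choices force a sum of 48.

15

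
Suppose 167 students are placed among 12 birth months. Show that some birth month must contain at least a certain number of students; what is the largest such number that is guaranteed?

Pigeonhole: the 12 birth months are the holes and the 167 students are the pigeons.
If every birth month held at most 13 students, the total would be at most 12 × 13 = 156, which is less than 167.
So some birth month holds at least ⌈167/12⌉ = 14 students.

14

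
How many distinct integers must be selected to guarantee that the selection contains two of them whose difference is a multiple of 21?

Integers whose pairwise differences are multiples of 21 are exactly those sharing a remainder mod 21. By pigeonhole, the 21 residue classes mod 21 are the pigeonholes.
With 21 integers one could put 1 in each residue class and have no class reach 2.
The 22nd integer pushes some class to 2, so 21·1 + 1 = 22.

22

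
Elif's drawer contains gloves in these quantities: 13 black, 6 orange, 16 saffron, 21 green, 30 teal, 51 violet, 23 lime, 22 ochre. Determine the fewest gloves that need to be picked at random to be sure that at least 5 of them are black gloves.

In the worst case for collecting black gloves, every non-black glove comes out first.
There are 6 + 16 + 21 + 30 + 51 + 23 + 22 = 169 non-black gloves altogether.
After those, each further glove must be black, so 169 + 5 = 174 draws guarantee 5 black gloves.

174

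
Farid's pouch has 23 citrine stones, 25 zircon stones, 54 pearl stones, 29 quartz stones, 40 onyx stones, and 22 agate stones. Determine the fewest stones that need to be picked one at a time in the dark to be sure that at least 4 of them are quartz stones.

168

In the worst case for collecting quartz stones, every non-quartz stone comes out first.
There are 23 + 25 + 54 + 40 + 22 = 164 non-quartz stones altogether.
After those, each further stone must be quartz, so 164 + 4 = 168 draws guarantee 4 quartz stones.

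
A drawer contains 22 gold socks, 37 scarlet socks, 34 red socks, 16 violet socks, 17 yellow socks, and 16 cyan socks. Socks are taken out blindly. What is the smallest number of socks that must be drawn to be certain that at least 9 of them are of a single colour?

An adversary could hand out at most 8 socks per colour: 8 + 8 + 8 + 8 + 8 + 8 = 48 socks and still no colour has 9.
One more sock lands in a colour already at 8, so 49 draws are enough and 48 are not.

49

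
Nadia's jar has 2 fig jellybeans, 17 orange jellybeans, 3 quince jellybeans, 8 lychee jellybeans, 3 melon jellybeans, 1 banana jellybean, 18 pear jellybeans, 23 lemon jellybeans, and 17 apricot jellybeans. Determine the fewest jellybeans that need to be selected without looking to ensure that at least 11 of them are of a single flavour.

58

Put each drawn jellybean into a box by flavour. The largest draw with every box below 11 takes min(count, 10) from each flavour; flavours with fewer than 10 contribute all they have.
Σ min(cᵢ, 10) = 2 + 10 + 3 + 8 + 3 + 1 + 10 + 10 + 10 = 57.
Draw number 57 + 1 = 58 must push one box to 11.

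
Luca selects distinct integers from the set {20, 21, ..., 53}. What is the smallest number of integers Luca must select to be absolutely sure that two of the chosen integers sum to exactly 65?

Group the elements by complementary pair {x, 65−x}: {20,45}, {21,44}, {22,43}, …, giving 13 two-element pairs and 8 integers whose partner 65−x falls outside [20,53].
Treating each of those 21 groups as a pigeonhole, one can pick one integer per group — 21 integers — with no two summing to 65.
The 22nd integer lands in an occupied pair, forcing a sum of 65.

22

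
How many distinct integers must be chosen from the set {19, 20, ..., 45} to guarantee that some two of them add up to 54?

20

Two chosen integers sum to 54 exactly when both halves of some pair {x, 54−x} with 19 ≤ x ≤ 54−x ≤ 35 are chosen — 8 such pairs.
The remaining 11 elements (those with no distinct partner in range) can never complete a 54-sum, so the worst case takes all of them and one from each pair: 11 + 8 = 19.
The 20th integer has to be the second member of some pair, so 19 + 1 = 20.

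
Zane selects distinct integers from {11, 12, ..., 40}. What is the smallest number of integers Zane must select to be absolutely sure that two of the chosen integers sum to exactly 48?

Group the elements by complementary pair {x, 48−x}: {11,37}, {12,36}, {13,35}, …, giving 13 two-element pairs, the single value 24 (it cannot pair with itself since the integers are distinct), and 3 integers whose partner 48−x falls outside [11,40].
By the pigeonhole principle, treating each of those 17 groups as a pigeonhole, one can pick one integer per group — 17 integers — with no two summing to 48.
The 18th integer lands in an occupied pair, forcing a sum of 48.

18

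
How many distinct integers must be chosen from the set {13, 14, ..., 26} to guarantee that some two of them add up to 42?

10

Group the elements by complementary pair {x, 42−x}: {16,26}, {17,25}, {18,24}, …, giving 5 two-element pairs, the single value 21 (it cannot pair with itself since the integers are distinct), and 3 integers whose partner 42−x falls outside [13,26].
Treating each of those 9 groups as a pigeonhole, one can pick one integer per group — 9 integers — with no two summing to 42.
The 10th integer lands in an occupied pair, forcing a sum of 42.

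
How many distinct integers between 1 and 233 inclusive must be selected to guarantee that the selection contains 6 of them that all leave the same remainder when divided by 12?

61

Pigeonhole: the 12 residue classes mod 12 are the pigeonholes.
With 60 integers one could put 5 in each residue class and have no class reach 6.
The 61st integer pushes some class to 6, so 12·5 + 1 = 61.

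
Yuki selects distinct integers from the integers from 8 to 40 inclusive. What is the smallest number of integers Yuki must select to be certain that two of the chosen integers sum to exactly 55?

21

Two chosen integers sum to 55 exactly when both halves of some pair {x, 55−x} with 15 ≤ x ≤ 55−x ≤ 40 are chosen — 13 such pairs.
The remaining 7 elements (those with no distinct partner in range) can never complete a 55-sum, so the worst case takes all of them and one from each pair: 7 + 13 = 20.
By the pigeonhole principle, the 21st integer has to be the second member of some pair, so 20 + 1 = 21.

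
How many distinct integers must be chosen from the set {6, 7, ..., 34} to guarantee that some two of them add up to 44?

Group the elements by complementary pair {x, 44−x}: {10,34}, {11,33}, {12,32}, …, giving 12 two-element pairs, the single value 22 (it cannot pair with itself since the integers are distinct), and 4 integers whose partner 44−x falls outside [6,34].
Treating each of those 17 groups as a pigeonhole, one can pick one integer per group — 17 integers — with no two summing to 44.
The 18th integer lands in an occupied pair, forcing a sum of 44.

18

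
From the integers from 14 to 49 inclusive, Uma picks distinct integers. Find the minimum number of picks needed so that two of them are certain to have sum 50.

26

A set avoiding the sum 50 can contain at most one of each pair {x, 50−x}, plus the 14 elements whose complement lies outside the range or equal to its own complement.
The integers 25, …, 49 (25 of them) are such a set: any two sum to at least 25+26 = 51 > 50.
Any 26th integer completes one of the 11 pairs, so 26 choices force a sum of 50.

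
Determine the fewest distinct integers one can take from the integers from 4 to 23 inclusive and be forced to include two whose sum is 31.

Two chosen integers sum to 31 exactly when both halves of some pair {x, 31−x} with 8 ≤ x ≤ 31−x ≤ 23 are chosen — 8 such pairs.
The remaining 4 elements (those with no distinct partner in range) can never complete a 31-sum, so the worst case takes all of them and one from each pair: 4 + 8 = 12.
By pigeonhole, the 13th integer has to be the second member of some pair, so 12 + 1 = 13.

13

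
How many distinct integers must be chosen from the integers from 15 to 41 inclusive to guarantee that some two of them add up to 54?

16

Two chosen integers sum to 54 exactly when both halves of some pair {x, 54−x} with 15 ≤ x ≤ 54−x ≤ 39 are chosen — 12 such pairs.
The remaining 3 elements (those with no distinct partner in range) can never complete a 54-sum, so the worst case takes all of them and one from each pair: 3 + 12 = 15.
The 16th integer has to be the second member of some pair, so 15 + 1 = 16.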